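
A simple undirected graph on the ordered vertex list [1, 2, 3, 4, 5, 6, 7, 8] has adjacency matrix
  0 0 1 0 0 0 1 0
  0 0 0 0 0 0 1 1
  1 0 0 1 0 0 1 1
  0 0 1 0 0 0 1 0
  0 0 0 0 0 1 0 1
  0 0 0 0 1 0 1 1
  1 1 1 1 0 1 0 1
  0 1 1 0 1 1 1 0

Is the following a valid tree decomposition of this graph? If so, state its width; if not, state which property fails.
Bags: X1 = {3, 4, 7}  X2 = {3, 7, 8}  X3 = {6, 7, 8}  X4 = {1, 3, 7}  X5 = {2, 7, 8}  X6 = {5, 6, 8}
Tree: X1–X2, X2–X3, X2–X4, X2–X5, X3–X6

Yes; width 2.

Checking the three conditions: (i) the bags cover all of {1, 2, 3, 4, 5, 6, 7, 8}; (ii) for each edge, some bag contains both endpoints; (iii) the bags containing any fixed vertex form a subtree. All hold, so the decomposition is valid with width 3 − 1 = 2.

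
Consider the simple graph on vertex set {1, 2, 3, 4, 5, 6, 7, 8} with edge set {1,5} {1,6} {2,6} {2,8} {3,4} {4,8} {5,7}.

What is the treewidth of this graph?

1

A width-1 tree decomposition is:
Bags: B1 = {3, 4}  B2 = {4, 8}  B3 = {2, 8}  B4 = {2, 6}  B5 = {1, 6}  B6 = {1, 5}  B7 = {5, 7}
Tree: B1–B2, B2–B3, B3–B4, B4–B5, B5–B6, B6–B7
Each bag holds 2 vertices, so the decomposition has width 1, which upper-bounds the treewidth. Any graph with an edge has treewidth ≥ 1, and G has the edge 3–4. Hence tw(G) = 1 exactly.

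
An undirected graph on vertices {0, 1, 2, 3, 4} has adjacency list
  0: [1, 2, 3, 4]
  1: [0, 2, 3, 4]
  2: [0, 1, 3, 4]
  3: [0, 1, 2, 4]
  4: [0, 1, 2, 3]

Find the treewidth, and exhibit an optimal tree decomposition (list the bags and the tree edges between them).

With just one bag of size 5, the width is 5 − 1 = 4, so tw(G) ≤ 4. For the lower bound, the 5 vertices {0, 1, 2, 3, 4} are pairwise adjacent, and any tree decomposition puts a clique entirely inside one bag — forcing width ≥ 4. Therefore the treewidth is 4.

Treewidth 4.
One such decomposition:
Bags: B1 = {0, 1, 2, 3, 4}
Tree: (single bag)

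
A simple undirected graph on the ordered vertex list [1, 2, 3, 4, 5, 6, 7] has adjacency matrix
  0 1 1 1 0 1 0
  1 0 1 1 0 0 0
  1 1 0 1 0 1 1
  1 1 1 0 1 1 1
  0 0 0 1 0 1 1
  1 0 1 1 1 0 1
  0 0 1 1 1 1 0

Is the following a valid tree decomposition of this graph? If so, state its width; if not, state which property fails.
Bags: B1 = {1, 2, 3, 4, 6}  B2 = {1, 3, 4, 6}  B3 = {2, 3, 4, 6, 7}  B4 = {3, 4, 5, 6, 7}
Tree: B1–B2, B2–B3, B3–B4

No — bags containing vertex 2 are not connected in the tree.

A tree decomposition must satisfy three properties: every vertex lies in some bag; for every edge, both endpoints lie together in some bag; and for every vertex, the bags containing it form a connected subtree. Here bags containing vertex 2 are not connected in the tree, so the decomposition is invalid.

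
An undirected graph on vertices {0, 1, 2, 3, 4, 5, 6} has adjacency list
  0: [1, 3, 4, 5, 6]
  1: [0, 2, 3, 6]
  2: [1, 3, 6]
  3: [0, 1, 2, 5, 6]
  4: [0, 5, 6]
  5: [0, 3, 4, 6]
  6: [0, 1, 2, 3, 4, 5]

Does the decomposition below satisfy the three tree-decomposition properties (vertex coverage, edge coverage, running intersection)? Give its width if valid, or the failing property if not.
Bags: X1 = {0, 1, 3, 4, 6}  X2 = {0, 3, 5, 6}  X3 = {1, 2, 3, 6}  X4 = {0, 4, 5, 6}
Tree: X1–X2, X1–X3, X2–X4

A tree decomposition must satisfy three properties: every vertex lies in some bag; for every edge, both endpoints lie together in some bag; and for every vertex, the bags containing it form a connected subtree. Here bags containing vertex 4 are not connected in the tree, so the decomposition is invalid.

No — bags containing vertex 4 are not connected in the tree.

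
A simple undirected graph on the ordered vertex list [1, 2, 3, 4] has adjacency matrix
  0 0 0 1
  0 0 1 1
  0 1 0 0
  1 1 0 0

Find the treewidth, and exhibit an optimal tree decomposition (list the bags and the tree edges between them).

Treewidth 1.
Bags: B1 = {2, 4}  B2 = {1, 4}  B3 = {2, 3}
Tree: B1–B2, B1–B3

Every bag has size at most 2, so the width is 2 − 1 = 1 and tw(G) ≤ 1. Any graph with an edge has treewidth ≥ 1, and G has the edge 2–4. Therefore the treewidth is 1.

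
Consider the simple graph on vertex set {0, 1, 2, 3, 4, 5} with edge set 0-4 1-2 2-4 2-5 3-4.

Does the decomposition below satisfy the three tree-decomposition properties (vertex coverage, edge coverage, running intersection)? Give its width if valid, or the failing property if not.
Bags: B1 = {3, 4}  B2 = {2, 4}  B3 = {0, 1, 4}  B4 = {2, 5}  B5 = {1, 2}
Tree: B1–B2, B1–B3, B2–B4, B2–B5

No — bags containing vertex 1 are not connected in the tree.

A tree decomposition must satisfy three properties: every vertex lies in some bag; for every edge, both endpoints lie together in some bag; and for every vertex, the bags containing it form a connected subtree. Here bags containing vertex 1 are not connected in the tree, so the decomposition is invalid.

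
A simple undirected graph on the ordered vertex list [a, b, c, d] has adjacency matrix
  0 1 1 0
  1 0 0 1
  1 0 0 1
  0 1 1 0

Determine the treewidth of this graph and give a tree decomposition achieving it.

Each bag holds 3 vertices, so the decomposition has width 2, which upper-bounds the treewidth. Since b–d–c–a–b is a cycle in G, G is not acyclic. Forests are exactly the graphs of treewidth ≤ 1, so tw(G) ≥ 2. The upper and lower bounds meet at 2, so that is the treewidth.

Treewidth 2.
Bags: B1 = {b, c, d}  B2 = {a, b, c}
Tree: B1–B2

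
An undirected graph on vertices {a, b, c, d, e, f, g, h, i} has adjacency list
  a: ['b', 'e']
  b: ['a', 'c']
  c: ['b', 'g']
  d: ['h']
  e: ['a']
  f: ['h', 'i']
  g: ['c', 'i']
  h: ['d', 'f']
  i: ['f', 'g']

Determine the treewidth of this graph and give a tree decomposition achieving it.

Treewidth 1.
Bags: B1 = {d, h}  B2 = {f, h}  B3 = {f, i}  B4 = {g, i}  B5 = {c, g}  B6 = {b, c}  B7 = {a, b}  B8 = {a, e}
Tree: B1–B2, B2–B3, B3–B4, B4–B5, B5–B6, B6–B7, B7–B8

The largest bag has 2 vertices, giving width 1; this decomposition certifies tw(G) ≤ 1. G has an edge, so its treewidth is at least 1. Hence tw(G) = 1 exactly.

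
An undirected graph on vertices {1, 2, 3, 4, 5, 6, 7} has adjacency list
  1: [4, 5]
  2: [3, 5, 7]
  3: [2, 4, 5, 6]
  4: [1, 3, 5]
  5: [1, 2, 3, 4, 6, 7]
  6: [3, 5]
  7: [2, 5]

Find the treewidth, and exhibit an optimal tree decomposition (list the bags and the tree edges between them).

Treewidth 2.
One such decomposition:
Bags: B1 = {3, 4, 5}  B2 = {3, 5, 6}  B3 = {1, 4, 5}  B4 = {2, 3, 5}  B5 = {2, 5, 7}
Tree: B1–B2, B1–B3, B1–B4, B4–B5

Each bag holds 3 vertices, so the decomposition has width 2, which upper-bounds the treewidth. For the lower bound, the 3 vertices {1, 4, 5} are pairwise adjacent, and any tree decomposition puts a clique entirely inside one bag — forcing width ≥ 2. Hence tw(G) = 2 exactly.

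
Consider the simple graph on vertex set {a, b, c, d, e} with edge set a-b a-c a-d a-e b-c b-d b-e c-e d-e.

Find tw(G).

3

A width-3 tree decomposition is:
Bags: B1 = {a, b, d, e}  B2 = {a, b, c, e}
Tree: B1–B2
Each bag holds 4 vertices, so the decomposition has width 3, which upper-bounds the treewidth. Conversely, {a, b, d, e} is a clique of size 4, and the vertices of any clique must share a bag in every tree decomposition; so some bag has ≥ 4 vertices and tw(G) ≥ 3. The upper and lower bounds meet at 3, so that is the treewidth.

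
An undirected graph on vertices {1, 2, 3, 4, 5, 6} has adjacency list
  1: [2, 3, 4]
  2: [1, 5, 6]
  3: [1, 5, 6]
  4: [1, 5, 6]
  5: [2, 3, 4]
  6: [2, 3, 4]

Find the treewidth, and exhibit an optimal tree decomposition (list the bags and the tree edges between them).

The largest bag has 4 vertices, giving width 3; this decomposition certifies tw(G) ≤ 3. For the lower bound: the 4 vertex sets {3,5}, {4,6}, {1}, {2} are disjoint, each induces a connected subgraph, and every pair is joined by at least one edge of G. Contracting each set to a single vertex therefore yields K_{4} as a minor, and since treewidth is minor-monotone, tw(G) ≥ tw(K_{4}) = 3. Hence tw(G) = 3 exactly.

Treewidth 3.
Bags: B1 = {1, 3, 5, 6}  B2 = {1, 4, 5, 6}  B3 = {1, 2, 5, 6}
Tree: B1–B2, B2–B3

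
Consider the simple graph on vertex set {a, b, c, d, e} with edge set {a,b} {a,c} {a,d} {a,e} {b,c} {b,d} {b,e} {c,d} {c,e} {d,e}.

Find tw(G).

4

A width-4 tree decomposition is:
Bags: B1 = {a, b, c, d, e}
Tree: (single bag)
A single bag containing all 5 vertices is trivially a valid decomposition of width 4. Conversely, {a, b, c, d, e} is a clique of size 5, and the vertices of any clique must share a bag in every tree decomposition; so some bag has ≥ 5 vertices and tw(G) ≥ 4. The upper and lower bounds meet at 4, so that is the treewidth.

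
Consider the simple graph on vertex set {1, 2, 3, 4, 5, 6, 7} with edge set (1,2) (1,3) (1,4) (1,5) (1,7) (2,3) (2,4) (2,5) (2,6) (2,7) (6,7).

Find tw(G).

A width-2 tree decomposition is:
Bags: B1 = {2, 6, 7}  B2 = {1, 2, 7}  B3 = {1, 2, 4}  B4 = {1, 2, 5}  B5 = {1, 2, 3}
Tree: B1–B2, B2–B3, B2–B4, B2–B5
Each bag holds 3 vertices, so the decomposition has width 2, which upper-bounds the treewidth. For the lower bound, the 3 vertices {1, 2, 3} are pairwise adjacent, and any tree decomposition puts a clique entirely inside one bag — forcing width ≥ 2. Hence tw(G) = 2 exactly.

2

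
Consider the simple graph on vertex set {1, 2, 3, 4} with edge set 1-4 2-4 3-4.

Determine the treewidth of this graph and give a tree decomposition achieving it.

Treewidth 1.
One such decomposition:
Bags: B1 = {2, 4}  B2 = {1, 4}  B3 = {3, 4}
Tree: B1–B2, B1–B3

The largest bag has 2 vertices, giving width 1; this decomposition certifies tw(G) ≤ 1. Any graph with an edge has treewidth ≥ 1, and G has the edge 4–2. Therefore the treewidth is 1.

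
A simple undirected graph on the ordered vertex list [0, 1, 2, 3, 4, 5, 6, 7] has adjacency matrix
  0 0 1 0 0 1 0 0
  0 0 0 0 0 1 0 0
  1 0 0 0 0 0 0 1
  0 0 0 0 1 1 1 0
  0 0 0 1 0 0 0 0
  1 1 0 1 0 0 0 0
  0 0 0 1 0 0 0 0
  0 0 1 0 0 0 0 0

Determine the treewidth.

1

A width-1 tree decomposition is:
Bags: B1 = {0, 5}  B2 = {1, 5}  B3 = {0, 2}  B4 = {2, 7}  B5 = {3, 5}  B6 = {3, 4}  B7 = {3, 6}
Tree: B1–B2, B1–B3, B3–B4, B1–B5, B5–B6, B5–B7
Every bag has size at most 2, so the width is 2 − 1 = 1 and tw(G) ≤ 1. Since G has at least one edge (e.g. 0–5), it is not an edgeless graph, so tw(G) ≥ 1. Therefore the treewidth is 1.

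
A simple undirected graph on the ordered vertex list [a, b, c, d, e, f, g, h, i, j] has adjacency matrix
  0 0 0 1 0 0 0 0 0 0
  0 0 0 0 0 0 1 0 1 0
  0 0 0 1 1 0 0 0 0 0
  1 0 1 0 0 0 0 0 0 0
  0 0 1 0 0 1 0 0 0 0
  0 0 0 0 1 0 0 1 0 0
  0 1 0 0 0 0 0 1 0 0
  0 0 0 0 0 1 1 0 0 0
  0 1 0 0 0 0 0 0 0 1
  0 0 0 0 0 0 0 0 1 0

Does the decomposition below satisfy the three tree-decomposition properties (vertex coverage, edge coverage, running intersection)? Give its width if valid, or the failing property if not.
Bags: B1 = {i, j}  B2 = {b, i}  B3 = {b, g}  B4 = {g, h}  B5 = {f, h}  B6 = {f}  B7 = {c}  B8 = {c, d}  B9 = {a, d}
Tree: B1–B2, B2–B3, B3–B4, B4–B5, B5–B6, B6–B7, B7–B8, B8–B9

No — vertex e appears in no bag.

A tree decomposition must satisfy three properties: every vertex lies in some bag; for every edge, both endpoints lie together in some bag; and for every vertex, the bags containing it form a connected subtree. Here vertex e appears in no bag, so the decomposition is invalid.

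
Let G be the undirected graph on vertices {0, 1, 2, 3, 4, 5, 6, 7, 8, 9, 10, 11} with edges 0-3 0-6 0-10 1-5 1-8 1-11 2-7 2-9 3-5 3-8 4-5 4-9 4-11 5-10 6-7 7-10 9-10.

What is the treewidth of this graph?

A width-3 tree decomposition is:
Bags: B1 = {0, 2, 6, 7}  B2 = {0, 2, 7, 10}  B3 = {0, 2, 9, 10}  B4 = {0, 3, 9, 10}  B5 = {3, 5, 9, 10}  B6 = {3, 4, 5, 9}  B7 = {3, 4, 5, 8}  B8 = {1, 4, 5, 8}  B9 = {1, 4, 8, 11}
Tree: B1–B2, B2–B3, B3–B4, B4–B5, B5–B6, B6–B7, B7–B8, B8–B9
Every bag has size at most 4, so the width is 4 − 1 = 3 and tw(G) ≤ 3. For the lower bound: the 4 vertex sets {2,6,7}, {0}, {10}, {3,4,5,9} are disjoint, each induces a connected subgraph, and every pair is joined by at least one edge of G. Contracting each set to a single vertex therefore yields K_{4} as a minor, and since treewidth is minor-monotone, tw(G) ≥ tw(K_{4}) = 3. Therefore the treewidth is 3.

3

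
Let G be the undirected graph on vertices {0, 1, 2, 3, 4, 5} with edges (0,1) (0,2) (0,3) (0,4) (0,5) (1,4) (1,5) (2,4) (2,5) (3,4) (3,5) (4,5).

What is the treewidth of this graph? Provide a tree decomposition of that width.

Every bag has size at most 4, so the width is 4 − 1 = 3 and tw(G) ≤ 3. Conversely, {0, 1, 4, 5} is a clique of size 4, and the vertices of any clique must share a bag in every tree decomposition; so some bag has ≥ 4 vertices and tw(G) ≥ 3. Hence tw(G) = 3 exactly.

Treewidth 3.
One optimal decomposition is:
Bags: B1 = {0, 3, 4, 5}  B2 = {0, 1, 4, 5}  B3 = {0, 2, 4, 5}
Tree: B1–B2, B2–B3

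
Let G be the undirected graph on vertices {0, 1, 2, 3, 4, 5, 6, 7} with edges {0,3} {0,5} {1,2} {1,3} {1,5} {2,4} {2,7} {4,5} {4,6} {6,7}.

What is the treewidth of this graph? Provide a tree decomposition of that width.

Each bag holds 3 vertices, so the decomposition has width 2, which upper-bounds the treewidth. For the lower bound, G contains the cycle 3–0–5–1–3, so G is not a forest; only forests have treewidth ≤ 1, hence tw(G) ≥ 2. Combining the bounds, tw(G) = 2.

Treewidth 2.
Bags: B1 = {0, 1, 3}  B2 = {0, 1, 5}  B3 = {1, 2, 5}  B4 = {2, 4, 5}  B5 = {2, 4, 7}  B6 = {4, 6, 7}
Tree: B1–B2, B2–B3, B3–B4, B4–B5, B5–B6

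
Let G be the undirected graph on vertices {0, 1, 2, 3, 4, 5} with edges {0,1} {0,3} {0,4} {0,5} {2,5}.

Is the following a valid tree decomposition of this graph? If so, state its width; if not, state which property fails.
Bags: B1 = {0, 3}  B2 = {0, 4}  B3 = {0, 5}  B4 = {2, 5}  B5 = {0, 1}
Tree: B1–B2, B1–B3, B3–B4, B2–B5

Yes; width 1.

Checking the three conditions: (i) the bags cover all of {0, 1, 2, 3, 4, 5}; (ii) for each edge, some bag contains both endpoints; (iii) the bags containing any fixed vertex form a subtree. All hold, so the decomposition is valid with width 2 − 1 = 1.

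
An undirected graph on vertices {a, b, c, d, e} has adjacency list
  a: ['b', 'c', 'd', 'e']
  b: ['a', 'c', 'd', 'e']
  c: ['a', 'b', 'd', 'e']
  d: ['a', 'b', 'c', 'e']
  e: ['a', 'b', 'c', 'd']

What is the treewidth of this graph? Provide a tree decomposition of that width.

Treewidth 4.
Bags: B1 = {a, b, c, d, e}
Tree: (single bag)

A single bag containing all 5 vertices is trivially a valid decomposition of width 4. Conversely, {a, b, c, d, e} is a clique of size 5, and the vertices of any clique must share a bag in every tree decomposition; so some bag has ≥ 5 vertices and tw(G) ≥ 4. Therefore the treewidth is 4.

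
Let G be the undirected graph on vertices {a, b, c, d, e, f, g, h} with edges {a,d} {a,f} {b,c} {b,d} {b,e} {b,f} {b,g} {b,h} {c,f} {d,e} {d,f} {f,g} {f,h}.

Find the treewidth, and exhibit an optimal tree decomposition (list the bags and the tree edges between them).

The largest bag has 3 vertices, giving width 2; this decomposition certifies tw(G) ≤ 2. For the lower bound, the 3 vertices {b, d, e} are pairwise adjacent, and any tree decomposition puts a clique entirely inside one bag — forcing width ≥ 2. Combining the bounds, tw(G) = 2.

Treewidth 2.
Bags: B1 = {b, d, f}  B2 = {a, d, f}  B3 = {b, d, e}  B4 = {b, f, h}  B5 = {b, c, f}  B6 = {b, f, g}
Tree: B1–B2, B1–B3, B1–B4, B4–B5, B4–B6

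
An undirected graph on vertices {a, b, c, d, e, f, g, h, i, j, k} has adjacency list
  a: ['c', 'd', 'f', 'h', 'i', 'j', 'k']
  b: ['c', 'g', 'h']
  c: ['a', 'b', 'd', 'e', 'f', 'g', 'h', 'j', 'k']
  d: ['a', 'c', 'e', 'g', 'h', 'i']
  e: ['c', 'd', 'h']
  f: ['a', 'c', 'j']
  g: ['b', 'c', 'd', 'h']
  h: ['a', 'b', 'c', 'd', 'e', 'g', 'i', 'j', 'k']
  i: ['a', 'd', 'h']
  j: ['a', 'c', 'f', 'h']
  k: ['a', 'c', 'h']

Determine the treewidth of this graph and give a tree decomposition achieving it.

Treewidth 3.
Bags: B1 = {a, d, h, i}  B2 = {a, c, d, h}  B3 = {c, d, g, h}  B4 = {a, c, h, k}  B5 = {c, d, e, h}  B6 = {a, c, h, j}  B7 = {a, c, f, j}  B8 = {b, c, g, h}
Tree: B1–B2, B2–B3, B2–B4, B3–B5, B4–B6, B6–B7, B3–B8

Each bag holds 4 vertices, so the decomposition has width 3, which upper-bounds the treewidth. On the other hand G contains the 4-clique {c, d, g, h}. A clique must lie in a single bag of any decomposition, so no decomposition can have width below 3. Therefore the treewidth is 3.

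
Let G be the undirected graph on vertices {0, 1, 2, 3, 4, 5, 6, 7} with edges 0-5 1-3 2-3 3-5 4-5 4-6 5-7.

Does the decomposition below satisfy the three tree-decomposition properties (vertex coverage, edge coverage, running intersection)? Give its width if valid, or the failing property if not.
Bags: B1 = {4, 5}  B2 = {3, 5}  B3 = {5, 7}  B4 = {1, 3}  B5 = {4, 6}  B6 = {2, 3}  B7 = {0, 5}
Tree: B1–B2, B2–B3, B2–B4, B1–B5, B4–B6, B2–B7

Checking the three conditions: (i) the bags cover all of {0, 1, 2, 3, 4, 5, 6, 7}; (ii) for each edge, some bag contains both endpoints; (iii) the bags containing any fixed vertex form a subtree. All hold, so the decomposition is valid with width 2 − 1 = 1.

Yes; width 1.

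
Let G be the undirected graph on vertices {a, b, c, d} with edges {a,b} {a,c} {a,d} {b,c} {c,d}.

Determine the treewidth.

2

A width-2 tree decomposition is:
Bags: B1 = {a, b, c}  B2 = {a, c, d}
Tree: B1–B2
Every bag has size at most 3, so the width is 3 − 1 = 2 and tw(G) ≤ 2. For the lower bound, the 3 vertices {a, c, d} are pairwise adjacent, and any tree decomposition puts a clique entirely inside one bag — forcing width ≥ 2. The upper and lower bounds meet at 2, so that is the treewidth.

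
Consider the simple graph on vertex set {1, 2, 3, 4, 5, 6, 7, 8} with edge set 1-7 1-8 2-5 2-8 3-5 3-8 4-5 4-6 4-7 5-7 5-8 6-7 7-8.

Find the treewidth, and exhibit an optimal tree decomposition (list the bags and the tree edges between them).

Treewidth 2.
One optimal decomposition is:
Bags: B1 = {5, 7, 8}  B2 = {2, 5, 8}  B3 = {3, 5, 8}  B4 = {4, 5, 7}  B5 = {1, 7, 8}  B6 = {4, 6, 7}
Tree: B1–B2, B2–B3, B1–B4, B1–B5, B4–B6

The largest bag has 3 vertices, giving width 2; this decomposition certifies tw(G) ≤ 2. On the other hand G contains the 3-clique {1, 7, 8}. A clique must lie in a single bag of any decomposition, so no decomposition can have width below 2. Combining the bounds, tw(G) = 2.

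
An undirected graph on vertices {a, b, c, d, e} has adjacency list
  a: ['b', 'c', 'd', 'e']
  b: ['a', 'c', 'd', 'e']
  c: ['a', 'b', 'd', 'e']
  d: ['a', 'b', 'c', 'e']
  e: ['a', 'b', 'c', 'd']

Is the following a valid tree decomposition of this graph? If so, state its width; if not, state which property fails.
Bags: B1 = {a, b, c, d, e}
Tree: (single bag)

Yes; width 4.

Vertex coverage: the bags together contain {a, b, c, d, e}, the full vertex set. Edge coverage: each edge of G has both endpoints in at least one bag. Running intersection: for every vertex, the bags containing it form a connected subtree. All three properties hold, so this is a valid tree decomposition of width max|bag| − 1 = 4, and hence tw(G) ≤ 4.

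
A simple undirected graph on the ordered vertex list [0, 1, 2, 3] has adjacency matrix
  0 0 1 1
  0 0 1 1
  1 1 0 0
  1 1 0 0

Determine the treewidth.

2

A width-2 tree decomposition is:
Bags: B1 = {0, 2, 3}  B2 = {1, 2, 3}
Tree: B1–B2
The largest bag has 3 vertices, giving width 2; this decomposition certifies tw(G) ≤ 2. The edges 2–0–3–1–2 form a cycle, so G is not a tree and its treewidth is at least 2. Hence tw(G) = 2 exactly.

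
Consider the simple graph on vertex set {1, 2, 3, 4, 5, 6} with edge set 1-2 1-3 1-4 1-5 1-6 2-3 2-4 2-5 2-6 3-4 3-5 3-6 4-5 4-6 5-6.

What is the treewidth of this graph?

5

A width-5 tree decomposition is:
Bags: B1 = {1, 2, 3, 4, 5, 6}
Tree: (single bag)
A single bag containing all 6 vertices is trivially a valid decomposition of width 5. On the other hand G contains the 6-clique {1, 2, 3, 4, 5, 6}. A clique must lie in a single bag of any decomposition, so no decomposition can have width below 5. Combining the bounds, tw(G) = 5.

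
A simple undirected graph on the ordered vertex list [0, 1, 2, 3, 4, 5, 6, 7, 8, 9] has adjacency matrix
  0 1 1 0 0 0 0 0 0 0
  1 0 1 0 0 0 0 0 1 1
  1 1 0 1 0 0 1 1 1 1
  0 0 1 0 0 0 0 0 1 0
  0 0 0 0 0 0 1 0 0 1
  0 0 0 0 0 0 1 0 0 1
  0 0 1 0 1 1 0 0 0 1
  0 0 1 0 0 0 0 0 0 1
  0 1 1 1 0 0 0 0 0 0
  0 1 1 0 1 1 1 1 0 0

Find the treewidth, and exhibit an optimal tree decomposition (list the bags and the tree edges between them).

Treewidth 2.
One such decomposition:
Bags: B1 = {1, 2, 9}  B2 = {2, 7, 9}  B3 = {0, 1, 2}  B4 = {2, 6, 9}  B5 = {4, 6, 9}  B6 = {1, 2, 8}  B7 = {2, 3, 8}  B8 = {5, 6, 9}
Tree: B1–B2, B1–B3, B1–B4, B4–B5, B3–B6, B6–B7, B5–B8

The largest bag has 3 vertices, giving width 2; this decomposition certifies tw(G) ≤ 2. On the other hand G contains the 3-clique {0, 1, 2}. A clique must lie in a single bag of any decomposition, so no decomposition can have width below 2. Hence tw(G) = 2 exactly.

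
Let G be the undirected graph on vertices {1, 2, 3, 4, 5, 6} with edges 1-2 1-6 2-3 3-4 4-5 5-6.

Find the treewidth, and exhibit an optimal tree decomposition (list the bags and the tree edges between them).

Treewidth 2.
Bags: B1 = {3, 4, 5}  B2 = {3, 5, 6}  B3 = {1, 3, 6}  B4 = {1, 2, 3}
Tree: B1–B2, B2–B3, B3–B4

Each bag holds 3 vertices, so the decomposition has width 2, which upper-bounds the treewidth. Since 3–4–5–6–1–2–3 is a cycle in G, G is not acyclic. Forests are exactly the graphs of treewidth ≤ 1, so tw(G) ≥ 2. Therefore the treewidth is 2.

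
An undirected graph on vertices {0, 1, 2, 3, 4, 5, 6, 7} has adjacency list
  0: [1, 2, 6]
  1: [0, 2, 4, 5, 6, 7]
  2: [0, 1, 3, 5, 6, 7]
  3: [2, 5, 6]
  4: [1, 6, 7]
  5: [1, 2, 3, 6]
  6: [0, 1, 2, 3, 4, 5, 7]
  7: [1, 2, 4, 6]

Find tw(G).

3

A width-3 tree decomposition is:
Bags: B1 = {1, 2, 6, 7}  B2 = {1, 4, 6, 7}  B3 = {1, 2, 5, 6}  B4 = {2, 3, 5, 6}  B5 = {0, 1, 2, 6}
Tree: B1–B2, B1–B3, B3–B4, B1–B5
The largest bag has 4 vertices, giving width 3; this decomposition certifies tw(G) ≤ 3. For the lower bound, the 4 vertices {0, 1, 2, 6} are pairwise adjacent, and any tree decomposition puts a clique entirely inside one bag — forcing width ≥ 3. Combining the bounds, tw(G) = 3.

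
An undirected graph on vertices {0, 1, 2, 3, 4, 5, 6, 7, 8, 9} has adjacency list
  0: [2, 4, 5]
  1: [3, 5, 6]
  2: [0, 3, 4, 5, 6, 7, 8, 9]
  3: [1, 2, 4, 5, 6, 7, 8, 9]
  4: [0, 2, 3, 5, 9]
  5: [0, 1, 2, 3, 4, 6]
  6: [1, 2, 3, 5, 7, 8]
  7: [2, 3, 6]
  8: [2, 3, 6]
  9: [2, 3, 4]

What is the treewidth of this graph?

A width-3 tree decomposition is:
Bags: B1 = {2, 3, 5, 6}  B2 = {2, 3, 4, 5}  B3 = {2, 3, 6, 7}  B4 = {2, 3, 4, 9}  B5 = {1, 3, 5, 6}  B6 = {2, 3, 6, 8}  B7 = {0, 2, 4, 5}
Tree: B1–B2, B1–B3, B2–B4, B1–B5, B1–B6, B2–B7
The largest bag has 4 vertices, giving width 3; this decomposition certifies tw(G) ≤ 3. Conversely, {1, 3, 5, 6} is a clique of size 4, and the vertices of any clique must share a bag in every tree decomposition; so some bag has ≥ 4 vertices and tw(G) ≥ 3. Hence tw(G) = 3 exactly.

3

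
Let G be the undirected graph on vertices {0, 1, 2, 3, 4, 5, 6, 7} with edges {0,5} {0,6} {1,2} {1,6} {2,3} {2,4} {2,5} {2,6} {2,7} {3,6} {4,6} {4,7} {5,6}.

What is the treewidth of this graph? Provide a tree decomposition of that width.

Treewidth 2.
One such decomposition:
Bags: B1 = {2, 5, 6}  B2 = {2, 4, 6}  B3 = {2, 3, 6}  B4 = {0, 5, 6}  B5 = {2, 4, 7}  B6 = {1, 2, 6}
Tree: B1–B2, B2–B3, B1–B4, B2–B5, B3–B6

The largest bag has 3 vertices, giving width 2; this decomposition certifies tw(G) ≤ 2. For the lower bound, the 3 vertices {0, 5, 6} are pairwise adjacent, and any tree decomposition puts a clique entirely inside one bag — forcing width ≥ 2. Combining the bounds, tw(G) = 2.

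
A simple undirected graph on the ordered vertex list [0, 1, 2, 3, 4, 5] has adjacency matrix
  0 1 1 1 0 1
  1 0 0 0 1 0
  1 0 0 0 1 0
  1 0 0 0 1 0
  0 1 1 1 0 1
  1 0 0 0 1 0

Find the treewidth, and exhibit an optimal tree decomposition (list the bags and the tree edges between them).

Every bag has size at most 3, so the width is 3 − 1 = 2 and tw(G) ≤ 2. For the lower bound, G contains the cycle 4–2–0–3–4, so G is not a forest; only forests have treewidth ≤ 1, hence tw(G) ≥ 2. The upper and lower bounds meet at 2, so that is the treewidth.

Treewidth 2.
Bags: B1 = {0, 2, 4}  B2 = {0, 3, 4}  B3 = {0, 4, 5}  B4 = {0, 1, 4}
Tree: B1–B2, B2–B3, B3–B4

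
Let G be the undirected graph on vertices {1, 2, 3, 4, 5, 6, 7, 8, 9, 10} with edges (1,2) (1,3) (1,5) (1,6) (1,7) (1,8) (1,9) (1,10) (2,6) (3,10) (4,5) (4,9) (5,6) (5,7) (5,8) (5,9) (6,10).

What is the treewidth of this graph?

A width-2 tree decomposition is:
Bags: B1 = {1, 5, 6}  B2 = {1, 5, 7}  B3 = {1, 6, 10}  B4 = {1, 2, 6}  B5 = {1, 5, 9}  B6 = {1, 5, 8}  B7 = {4, 5, 9}  B8 = {1, 3, 10}
Tree: B1–B2, B1–B3, B3–B4, B2–B5, B5–B6, B5–B7, B3–B8
The largest bag has 3 vertices, giving width 2; this decomposition certifies tw(G) ≤ 2. For the lower bound, the 3 vertices {1, 3, 10} are pairwise adjacent, and any tree decomposition puts a clique entirely inside one bag — forcing width ≥ 2. Hence tw(G) = 2 exactly.

2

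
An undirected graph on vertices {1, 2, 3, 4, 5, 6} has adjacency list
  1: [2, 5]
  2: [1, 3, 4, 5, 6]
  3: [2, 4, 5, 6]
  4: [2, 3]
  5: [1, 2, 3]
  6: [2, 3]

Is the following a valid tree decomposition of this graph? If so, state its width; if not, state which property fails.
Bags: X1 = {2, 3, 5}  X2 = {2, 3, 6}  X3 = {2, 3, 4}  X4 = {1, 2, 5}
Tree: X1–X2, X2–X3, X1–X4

Yes; width 2.

Checking the three conditions: (i) the bags cover all of {1, 2, 3, 4, 5, 6}; (ii) for each edge, some bag contains both endpoints; (iii) the bags containing any fixed vertex form a subtree. All hold, so the decomposition is valid with width 3 − 1 = 2.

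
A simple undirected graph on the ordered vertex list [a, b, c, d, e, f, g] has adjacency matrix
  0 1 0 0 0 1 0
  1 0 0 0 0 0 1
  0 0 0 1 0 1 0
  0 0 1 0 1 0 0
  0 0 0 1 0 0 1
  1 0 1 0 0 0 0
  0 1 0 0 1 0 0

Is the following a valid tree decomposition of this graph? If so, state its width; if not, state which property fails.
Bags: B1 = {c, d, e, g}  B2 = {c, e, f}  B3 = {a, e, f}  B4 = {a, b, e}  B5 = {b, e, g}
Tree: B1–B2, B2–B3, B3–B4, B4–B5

No — bags containing vertex g are not connected in the tree.

A tree decomposition must satisfy three properties: every vertex lies in some bag; for every edge, both endpoints lie together in some bag; and for every vertex, the bags containing it form a connected subtree. Here bags containing vertex g are not connected in the tree, so the decomposition is invalid.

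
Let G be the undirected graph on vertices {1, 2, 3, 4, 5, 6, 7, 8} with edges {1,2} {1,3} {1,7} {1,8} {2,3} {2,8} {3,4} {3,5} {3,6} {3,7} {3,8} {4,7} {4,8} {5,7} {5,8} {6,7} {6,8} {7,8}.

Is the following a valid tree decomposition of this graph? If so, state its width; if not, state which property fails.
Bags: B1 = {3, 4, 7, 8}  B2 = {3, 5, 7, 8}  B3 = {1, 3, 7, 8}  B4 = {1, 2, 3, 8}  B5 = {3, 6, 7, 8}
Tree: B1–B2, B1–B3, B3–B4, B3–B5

Yes; width 3.

Checking the three conditions: (i) the bags cover all of {1, 2, 3, 4, 5, 6, 7, 8}; (ii) for each edge, some bag contains both endpoints; (iii) the bags containing any fixed vertex form a subtree. All hold, so the decomposition is valid with width 4 − 1 = 3.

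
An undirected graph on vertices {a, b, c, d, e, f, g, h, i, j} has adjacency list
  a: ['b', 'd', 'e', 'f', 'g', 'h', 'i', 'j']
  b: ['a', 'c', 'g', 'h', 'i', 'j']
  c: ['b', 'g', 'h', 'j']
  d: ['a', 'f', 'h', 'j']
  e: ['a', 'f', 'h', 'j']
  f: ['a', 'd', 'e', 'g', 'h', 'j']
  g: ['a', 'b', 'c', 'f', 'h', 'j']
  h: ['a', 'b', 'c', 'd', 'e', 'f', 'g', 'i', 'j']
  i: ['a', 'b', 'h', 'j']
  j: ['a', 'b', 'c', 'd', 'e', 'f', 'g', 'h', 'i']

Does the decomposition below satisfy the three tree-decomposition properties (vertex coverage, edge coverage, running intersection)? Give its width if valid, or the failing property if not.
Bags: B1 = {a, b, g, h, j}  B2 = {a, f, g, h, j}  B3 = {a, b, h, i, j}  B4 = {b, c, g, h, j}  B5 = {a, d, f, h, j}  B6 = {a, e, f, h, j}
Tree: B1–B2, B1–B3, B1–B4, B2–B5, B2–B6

Vertex coverage: the bags together contain {a, b, c, d, e, f, g, h, i, j}, the full vertex set. Edge coverage: each edge of G has both endpoints in at least one bag. Running intersection: for every vertex, the bags containing it form a connected subtree. All three properties hold, so this is a valid tree decomposition of width max|bag| − 1 = 4, and hence tw(G) ≤ 4.

Yes; width 4.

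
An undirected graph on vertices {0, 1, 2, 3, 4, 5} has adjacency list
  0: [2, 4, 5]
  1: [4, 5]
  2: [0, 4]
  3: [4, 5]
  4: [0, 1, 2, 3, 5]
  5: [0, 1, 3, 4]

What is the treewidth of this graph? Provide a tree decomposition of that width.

Each bag holds 3 vertices, so the decomposition has width 2, which upper-bounds the treewidth. For the lower bound, the 3 vertices {0, 2, 4} are pairwise adjacent, and any tree decomposition puts a clique entirely inside one bag — forcing width ≥ 2. Hence tw(G) = 2 exactly.

Treewidth 2.
Bags: B1 = {3, 4, 5}  B2 = {0, 4, 5}  B3 = {1, 4, 5}  B4 = {0, 2, 4}
Tree: B1–B2, B2–B3, B2–B4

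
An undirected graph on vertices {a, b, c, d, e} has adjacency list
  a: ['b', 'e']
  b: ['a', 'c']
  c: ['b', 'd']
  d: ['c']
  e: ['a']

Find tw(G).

A width-1 tree decomposition is:
Bags: B1 = {c, d}  B2 = {b, c}  B3 = {a, b}  B4 = {a, e}
Tree: B1–B2, B2–B3, B3–B4
Each bag holds 2 vertices, so the decomposition has width 1, which upper-bounds the treewidth. Since G has at least one edge (e.g. d–c), it is not an edgeless graph, so tw(G) ≥ 1. Therefore the treewidth is 1.

1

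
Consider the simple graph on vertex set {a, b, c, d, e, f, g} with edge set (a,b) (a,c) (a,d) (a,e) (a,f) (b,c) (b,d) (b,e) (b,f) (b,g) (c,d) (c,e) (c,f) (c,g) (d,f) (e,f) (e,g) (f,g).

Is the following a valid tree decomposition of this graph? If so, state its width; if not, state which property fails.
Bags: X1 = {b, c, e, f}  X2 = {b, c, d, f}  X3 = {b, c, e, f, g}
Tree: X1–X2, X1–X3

A tree decomposition must satisfy three properties: every vertex lies in some bag; for every edge, both endpoints lie together in some bag; and for every vertex, the bags containing it form a connected subtree. Here vertex a appears in no bag, so the decomposition is invalid.

No — vertex a appears in no bag.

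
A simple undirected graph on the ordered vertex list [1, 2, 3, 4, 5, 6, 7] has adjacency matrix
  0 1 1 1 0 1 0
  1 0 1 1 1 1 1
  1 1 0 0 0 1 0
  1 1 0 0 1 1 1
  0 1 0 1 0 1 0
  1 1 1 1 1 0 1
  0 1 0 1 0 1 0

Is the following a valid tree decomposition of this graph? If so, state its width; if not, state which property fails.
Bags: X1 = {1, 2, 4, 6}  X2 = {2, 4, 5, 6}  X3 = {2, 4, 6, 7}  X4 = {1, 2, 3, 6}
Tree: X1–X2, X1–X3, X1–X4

Yes; width 3.

Vertex coverage: the bags together contain {1, 2, 3, 4, 5, 6, 7}, the full vertex set. Edge coverage: each edge of G has both endpoints in at least one bag. Running intersection: for every vertex, the bags containing it form a connected subtree. All three properties hold, so this is a valid tree decomposition of width max|bag| − 1 = 3, and hence tw(G) ≤ 3.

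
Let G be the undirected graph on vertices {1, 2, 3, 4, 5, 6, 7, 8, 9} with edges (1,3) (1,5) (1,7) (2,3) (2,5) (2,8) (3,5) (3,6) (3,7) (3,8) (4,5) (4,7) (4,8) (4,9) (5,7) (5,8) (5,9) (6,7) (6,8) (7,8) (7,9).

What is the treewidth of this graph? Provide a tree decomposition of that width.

Treewidth 3.
One optimal decomposition is:
Bags: B1 = {3, 5, 7, 8}  B2 = {4, 5, 7, 8}  B3 = {3, 6, 7, 8}  B4 = {1, 3, 5, 7}  B5 = {2, 3, 5, 8}  B6 = {4, 5, 7, 9}
Tree: B1–B2, B1–B3, B1–B4, B1–B5, B2–B6

The largest bag has 4 vertices, giving width 3; this decomposition certifies tw(G) ≤ 3. For the lower bound, the 4 vertices {2, 3, 5, 8} are pairwise adjacent, and any tree decomposition puts a clique entirely inside one bag — forcing width ≥ 3. Therefore the treewidth is 3.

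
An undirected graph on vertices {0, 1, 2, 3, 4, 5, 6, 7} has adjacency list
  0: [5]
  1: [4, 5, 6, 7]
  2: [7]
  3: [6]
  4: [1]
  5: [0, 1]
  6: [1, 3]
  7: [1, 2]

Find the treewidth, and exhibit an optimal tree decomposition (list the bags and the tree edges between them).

Each bag holds 2 vertices, so the decomposition has width 1, which upper-bounds the treewidth. G has an edge, so its treewidth is at least 1. Hence tw(G) = 1 exactly.

Treewidth 1.
One optimal decomposition is:
Bags: B1 = {1, 6}  B2 = {1, 4}  B3 = {1, 5}  B4 = {0, 5}  B5 = {1, 7}  B6 = {2, 7}  B7 = {3, 6}
Tree: B1–B2, B1–B3, B3–B4, B1–B5, B5–B6, B1–B7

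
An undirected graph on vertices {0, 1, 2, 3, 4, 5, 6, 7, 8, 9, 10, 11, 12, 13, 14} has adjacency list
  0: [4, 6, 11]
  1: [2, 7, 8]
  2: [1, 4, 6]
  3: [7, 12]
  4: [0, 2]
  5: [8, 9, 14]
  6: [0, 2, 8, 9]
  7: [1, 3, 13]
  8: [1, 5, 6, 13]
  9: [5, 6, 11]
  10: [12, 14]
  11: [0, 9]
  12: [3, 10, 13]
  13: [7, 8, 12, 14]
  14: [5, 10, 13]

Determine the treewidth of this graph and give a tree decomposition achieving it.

Each bag holds 4 vertices, so the decomposition has width 3, which upper-bounds the treewidth. For the lower bound: the 4 vertex sets {0,4,11}, {2}, {6}, {1,5,8,9} are disjoint, each induces a connected subgraph, and every pair is joined by at least one edge of G. Contracting each set to a single vertex therefore yields K_{4} as a minor, and since treewidth is minor-monotone, tw(G) ≥ tw(K_{4}) = 3. The upper and lower bounds meet at 3, so that is the treewidth.

Treewidth 3.
One optimal decomposition is:
Bags: B1 = {0, 2, 4, 11}  B2 = {0, 2, 6, 11}  B3 = {2, 6, 9, 11}  B4 = {1, 2, 6, 9}  B5 = {1, 6, 8, 9}  B6 = {1, 5, 8, 9}  B7 = {1, 5, 7, 8}  B8 = {5, 7, 8, 13}  B9 = {5, 7, 13, 14}  B10 = {3, 7, 13, 14}  B11 = {3, 12, 13, 14}  B12 = {3, 10, 12, 14}
Tree: B1–B2, B2–B3, B3–B4, B4–B5, B5–B6, B6–B7, B7–B8, B8–B9, B9–B10, B10–B11, B11–B12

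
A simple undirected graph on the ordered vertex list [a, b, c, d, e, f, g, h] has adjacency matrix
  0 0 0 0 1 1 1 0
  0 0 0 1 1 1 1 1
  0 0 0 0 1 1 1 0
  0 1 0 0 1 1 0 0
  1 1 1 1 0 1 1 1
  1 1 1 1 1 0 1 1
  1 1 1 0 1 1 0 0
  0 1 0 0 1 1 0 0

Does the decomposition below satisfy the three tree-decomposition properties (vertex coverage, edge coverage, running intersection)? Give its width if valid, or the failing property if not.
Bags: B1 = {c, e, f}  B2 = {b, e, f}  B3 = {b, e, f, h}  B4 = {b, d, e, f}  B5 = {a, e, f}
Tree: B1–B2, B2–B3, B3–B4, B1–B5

A tree decomposition must satisfy three properties: every vertex lies in some bag; for every edge, both endpoints lie together in some bag; and for every vertex, the bags containing it form a connected subtree. Here vertex g appears in no bag, so the decomposition is invalid.

No — vertex g appears in no bag.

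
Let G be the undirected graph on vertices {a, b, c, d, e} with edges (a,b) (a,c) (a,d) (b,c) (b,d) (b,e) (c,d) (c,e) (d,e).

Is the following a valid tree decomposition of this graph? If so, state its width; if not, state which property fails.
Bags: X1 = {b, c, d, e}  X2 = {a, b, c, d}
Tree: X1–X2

Every vertex of G appears in some bag (union = {a, b, c, d, e}); every edge is covered by a bag; and for each vertex v the set of bags containing v is connected in the bag tree. The decomposition is therefore valid. The largest bag has 4 vertices, so the width is 3.

Yes; width 3.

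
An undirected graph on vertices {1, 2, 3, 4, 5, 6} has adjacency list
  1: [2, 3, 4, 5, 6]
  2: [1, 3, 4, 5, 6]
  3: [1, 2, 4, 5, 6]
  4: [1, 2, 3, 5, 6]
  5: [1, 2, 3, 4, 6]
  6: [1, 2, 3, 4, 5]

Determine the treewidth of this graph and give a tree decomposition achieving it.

Treewidth 5.
One optimal decomposition is:
Bags: B1 = {1, 2, 3, 4, 5, 6}
Tree: (single bag)

With just one bag of size 6, the width is 6 − 1 = 5, so tw(G) ≤ 5. On the other hand G contains the 6-clique {1, 2, 3, 4, 5, 6}. A clique must lie in a single bag of any decomposition, so no decomposition can have width below 5. The upper and lower bounds meet at 5, so that is the treewidth.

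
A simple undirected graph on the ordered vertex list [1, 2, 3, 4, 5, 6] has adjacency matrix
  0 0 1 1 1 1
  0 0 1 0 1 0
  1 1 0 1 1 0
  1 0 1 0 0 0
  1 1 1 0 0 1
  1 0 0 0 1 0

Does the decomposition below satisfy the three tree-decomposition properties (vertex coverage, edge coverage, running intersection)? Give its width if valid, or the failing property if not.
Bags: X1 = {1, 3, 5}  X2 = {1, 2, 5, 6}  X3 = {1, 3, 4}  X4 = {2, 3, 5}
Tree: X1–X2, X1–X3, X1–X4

A tree decomposition must satisfy three properties: every vertex lies in some bag; for every edge, both endpoints lie together in some bag; and for every vertex, the bags containing it form a connected subtree. Here bags containing vertex 2 are not connected in the tree, so the decomposition is invalid.

No — bags containing vertex 2 are not connected in the tree.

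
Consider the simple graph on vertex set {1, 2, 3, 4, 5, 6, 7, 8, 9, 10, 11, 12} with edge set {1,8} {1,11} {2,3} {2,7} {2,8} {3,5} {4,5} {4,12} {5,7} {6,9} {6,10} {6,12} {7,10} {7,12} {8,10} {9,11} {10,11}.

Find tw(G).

A width-3 tree decomposition is:
Bags: B1 = {1, 8, 9, 11}  B2 = {8, 9, 10, 11}  B3 = {6, 8, 9, 10}  B4 = {2, 6, 8, 10}  B5 = {2, 6, 7, 10}  B6 = {2, 6, 7, 12}  B7 = {2, 3, 7, 12}  B8 = {3, 5, 7, 12}  B9 = {3, 4, 5, 12}
Tree: B1–B2, B2–B3, B3–B4, B4–B5, B5–B6, B6–B7, B7–B8, B8–B9
Each bag holds 4 vertices, so the decomposition has width 3, which upper-bounds the treewidth. For the lower bound: the 4 vertex sets {1,9,11}, {8}, {10}, {2,6,7,12} are disjoint, each induces a connected subgraph, and every pair is joined by at least one edge of G. Contracting each set to a single vertex therefore yields K_{4} as a minor, and since treewidth is minor-monotone, tw(G) ≥ tw(K_{4}) = 3. Therefore the treewidth is 3.

3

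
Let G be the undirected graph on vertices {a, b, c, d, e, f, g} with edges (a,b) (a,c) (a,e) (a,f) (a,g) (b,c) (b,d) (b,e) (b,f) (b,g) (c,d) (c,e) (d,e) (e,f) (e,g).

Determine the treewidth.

3

A width-3 tree decomposition is:
Bags: B1 = {a, b, c, e}  B2 = {a, b, e, g}  B3 = {b, c, d, e}  B4 = {a, b, e, f}
Tree: B1–B2, B1–B3, B1–B4
Each bag holds 4 vertices, so the decomposition has width 3, which upper-bounds the treewidth. Conversely, {b, c, d, e} is a clique of size 4, and the vertices of any clique must share a bag in every tree decomposition; so some bag has ≥ 4 vertices and tw(G) ≥ 3. The upper and lower bounds meet at 3, so that is the treewidth.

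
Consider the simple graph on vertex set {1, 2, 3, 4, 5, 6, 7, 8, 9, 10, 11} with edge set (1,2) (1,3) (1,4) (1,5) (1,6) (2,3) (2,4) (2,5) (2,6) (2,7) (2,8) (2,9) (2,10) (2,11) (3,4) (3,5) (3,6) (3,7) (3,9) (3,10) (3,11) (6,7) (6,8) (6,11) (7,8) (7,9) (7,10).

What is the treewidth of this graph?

3

A width-3 tree decomposition is:
Bags: B1 = {2, 3, 7, 9}  B2 = {2, 3, 6, 7}  B3 = {1, 2, 3, 6}  B4 = {2, 3, 6, 11}  B5 = {2, 3, 7, 10}  B6 = {1, 2, 3, 4}  B7 = {2, 6, 7, 8}  B8 = {1, 2, 3, 5}
Tree: B1–B2, B2–B3, B3–B4, B1–B5, B3–B6, B2–B7, B6–B8
The largest bag has 4 vertices, giving width 3; this decomposition certifies tw(G) ≤ 3. Conversely, {2, 6, 7, 8} is a clique of size 4, and the vertices of any clique must share a bag in every tree decomposition; so some bag has ≥ 4 vertices and tw(G) ≥ 3. Hence tw(G) = 3 exactly.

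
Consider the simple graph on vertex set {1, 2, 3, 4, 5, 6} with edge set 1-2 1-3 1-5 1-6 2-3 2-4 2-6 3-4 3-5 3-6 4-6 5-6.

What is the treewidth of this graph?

A width-3 tree decomposition is:
Bags: B1 = {1, 2, 3, 6}  B2 = {2, 3, 4, 6}  B3 = {1, 3, 5, 6}
Tree: B1–B2, B1–B3
The largest bag has 4 vertices, giving width 3; this decomposition certifies tw(G) ≤ 3. Conversely, {1, 2, 3, 6} is a clique of size 4, and the vertices of any clique must share a bag in every tree decomposition; so some bag has ≥ 4 vertices and tw(G) ≥ 3. Therefore the treewidth is 3.

3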